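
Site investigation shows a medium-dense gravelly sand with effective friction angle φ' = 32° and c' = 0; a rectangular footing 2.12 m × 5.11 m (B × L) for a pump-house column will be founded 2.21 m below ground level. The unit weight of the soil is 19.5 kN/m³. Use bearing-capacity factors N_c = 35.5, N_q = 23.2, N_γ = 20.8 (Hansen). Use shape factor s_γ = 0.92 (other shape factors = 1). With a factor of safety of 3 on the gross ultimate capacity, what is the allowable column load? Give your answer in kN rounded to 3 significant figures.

Effective surcharge at the founding depth q = γ·D_f = 19.5 × 2.21 = 43.095 kPa.
q_ult = q·N_q + 0.5·γ·B·N_γ·s_γ
     = 43.095 × 23.2 + 0.5 × 19.5 × 2.12 × 20.8 × 0.92
     = 999.8 + 395.54 = 1395.3 kPa.
Gross allowable pressure q_all = 1395.3 / 3 = 465.12 kPa.
Footing area = 10.8332 m², so allowable column load = 465.12 × 10.8332 = 5038.7 kN.

P_all ≈ 5040 kN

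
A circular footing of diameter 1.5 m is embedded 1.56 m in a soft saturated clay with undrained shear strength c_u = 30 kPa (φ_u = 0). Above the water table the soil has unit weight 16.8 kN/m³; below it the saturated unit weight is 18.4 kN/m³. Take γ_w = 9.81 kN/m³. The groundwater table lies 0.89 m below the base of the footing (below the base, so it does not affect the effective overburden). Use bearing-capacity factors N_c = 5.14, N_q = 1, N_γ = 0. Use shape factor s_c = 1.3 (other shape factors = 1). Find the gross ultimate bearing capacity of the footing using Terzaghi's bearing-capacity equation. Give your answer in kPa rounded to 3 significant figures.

Overburden at base level: q = 16.8 × 1.56 = 26.208 kPa.
Cohesion term c·N_c·s_c = 30 × 5.14 × 1.3 = 200.46 kPa; surcharge term q·N_q = 26.208 × 1 = 26.208 kPa.
q_ult = 200.46 + 26.208 = 226.67 kPa.

q_ult ≈ 227 kPa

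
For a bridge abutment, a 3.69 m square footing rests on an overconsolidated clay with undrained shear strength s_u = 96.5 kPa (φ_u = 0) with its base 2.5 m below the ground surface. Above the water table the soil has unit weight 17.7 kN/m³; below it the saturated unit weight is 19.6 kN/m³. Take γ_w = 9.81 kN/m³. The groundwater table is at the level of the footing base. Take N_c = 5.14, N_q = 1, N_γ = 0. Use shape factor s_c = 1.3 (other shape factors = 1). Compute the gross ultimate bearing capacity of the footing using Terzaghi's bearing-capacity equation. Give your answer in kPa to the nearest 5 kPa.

q_ult ≈ 690 kPa

q = γ·D_f = 17.7 × 2.5 = 44.25 kPa.
c·N_c·s_c = 96.5 × 5.14 × 1.3 = 644.81 kPa
q·N_q = 44.25 × 1 = 44.25 kPa
q_ult = 644.81 + 44.25 = 689.06 kPa.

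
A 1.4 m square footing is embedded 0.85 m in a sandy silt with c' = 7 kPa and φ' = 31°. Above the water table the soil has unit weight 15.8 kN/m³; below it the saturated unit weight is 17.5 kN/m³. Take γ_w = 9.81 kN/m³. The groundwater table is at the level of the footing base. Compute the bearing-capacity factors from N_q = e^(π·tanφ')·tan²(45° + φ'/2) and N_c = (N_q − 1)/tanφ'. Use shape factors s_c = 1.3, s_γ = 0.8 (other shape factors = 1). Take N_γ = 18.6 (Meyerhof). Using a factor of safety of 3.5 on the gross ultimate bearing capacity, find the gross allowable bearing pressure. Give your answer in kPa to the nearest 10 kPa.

N_q = e^(π·tan31°)·tan²(60.5°) = 20.63; N_c = (N_q − 1)/tanφ' = 32.67.
Effective surcharge at the founding depth q = γ·D_f = 15.8 × 0.85 = 13.43 kPa.
The water table coincides with the base, so in the self-weight term γ → γ' = 7.69 kN/m³.
q_ult = c·N_c·s_c + q·N_q + 0.5·γ·B·N_γ·s_γ
     = 7 × 32.671 × 1.3 + 13.43 × 20.631 + 0.5 × 7.69 × 1.4 × 18.6 × 0.8
     = 297.31 + 277.07 + 80.099 = 654.48 kPa.
q_all = 654.48 / 3.5 = 186.99 kPa.

q_all ≈ 190 kPa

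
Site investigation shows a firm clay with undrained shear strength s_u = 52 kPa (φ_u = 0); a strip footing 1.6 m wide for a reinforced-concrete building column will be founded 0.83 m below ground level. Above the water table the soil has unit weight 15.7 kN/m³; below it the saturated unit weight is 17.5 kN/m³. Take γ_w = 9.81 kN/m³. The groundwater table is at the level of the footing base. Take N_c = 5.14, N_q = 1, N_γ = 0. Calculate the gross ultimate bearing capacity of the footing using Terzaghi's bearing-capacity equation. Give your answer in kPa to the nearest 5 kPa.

q_ult ≈ 280 kPa

Overburden at base level: q = 15.7 × 0.83 = 13.031 kPa.
Cohesion term c·N_c = 52 × 5.14 = 267.28 kPa; surcharge term q·N_q = 13.031 × 1 = 13.031 kPa.
q_ult = 267.28 + 13.031 = 280.31 kPa.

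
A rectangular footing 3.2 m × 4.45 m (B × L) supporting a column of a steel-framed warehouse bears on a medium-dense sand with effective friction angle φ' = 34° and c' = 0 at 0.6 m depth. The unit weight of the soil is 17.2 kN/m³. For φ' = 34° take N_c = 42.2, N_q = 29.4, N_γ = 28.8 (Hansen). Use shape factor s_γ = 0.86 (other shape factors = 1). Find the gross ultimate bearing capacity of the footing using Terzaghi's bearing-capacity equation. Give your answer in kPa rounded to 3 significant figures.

q_ult ≈ 985 kPa

Effective surcharge at the founding depth q = γ·D_f = 17.2 × 0.6 = 10.32 kPa.
q_ult = q·N_q + 0.5·γ·B·N_γ·s_γ
     = 10.32 × 29.4 + 0.5 × 17.2 × 3.2 × 28.8 × 0.86
     = 303.41 + 681.62 = 985.02 kPa.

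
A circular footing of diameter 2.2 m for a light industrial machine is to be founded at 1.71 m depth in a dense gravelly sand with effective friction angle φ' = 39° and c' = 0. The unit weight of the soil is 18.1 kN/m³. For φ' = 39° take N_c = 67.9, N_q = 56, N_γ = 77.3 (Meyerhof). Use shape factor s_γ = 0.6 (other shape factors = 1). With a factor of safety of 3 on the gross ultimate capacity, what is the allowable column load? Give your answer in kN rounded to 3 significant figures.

Effective surcharge at the founding depth q = γ·D_f = 18.1 × 1.71 = 30.951 kPa.
q_ult = q·N_q + 0.5·γ·B·N_γ·s_γ
     = 30.951 × 56 + 0.5 × 18.1 × 2.2 × 77.3 × 0.6
     = 1733.3 + 923.43 = 2656.7 kPa.
Gross allowable pressure q_all = 2656.7 / 3 = 885.56 kPa.
Footing area = 3.8013 m², so allowable column load = 885.56 × 3.8013 = 3366.3 kN.

P_all ≈ 3370 kN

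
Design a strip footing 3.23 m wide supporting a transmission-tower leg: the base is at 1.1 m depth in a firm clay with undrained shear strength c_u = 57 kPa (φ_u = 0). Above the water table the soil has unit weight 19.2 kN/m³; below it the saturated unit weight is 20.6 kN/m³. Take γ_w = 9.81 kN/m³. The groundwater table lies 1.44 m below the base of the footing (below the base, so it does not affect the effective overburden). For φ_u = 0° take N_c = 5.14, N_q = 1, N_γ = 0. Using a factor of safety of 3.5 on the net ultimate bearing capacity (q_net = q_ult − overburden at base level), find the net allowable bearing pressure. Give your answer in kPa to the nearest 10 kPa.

q_all(net) ≈ 80 kPa

Effective surcharge at the founding depth q = γ·D_f = 19.2 × 1.1 = 21.12 kPa.
q_ult = c·N_c + q·N_q
     = 57 × 5.14 + 21.12 × 1
     = 292.98 + 21.12 = 314.1 kPa.
q_net = 314.1 − 21.12 = 292.98 kPa.
q_all(net) = 292.98 / 3.5 = 83.709 kPa.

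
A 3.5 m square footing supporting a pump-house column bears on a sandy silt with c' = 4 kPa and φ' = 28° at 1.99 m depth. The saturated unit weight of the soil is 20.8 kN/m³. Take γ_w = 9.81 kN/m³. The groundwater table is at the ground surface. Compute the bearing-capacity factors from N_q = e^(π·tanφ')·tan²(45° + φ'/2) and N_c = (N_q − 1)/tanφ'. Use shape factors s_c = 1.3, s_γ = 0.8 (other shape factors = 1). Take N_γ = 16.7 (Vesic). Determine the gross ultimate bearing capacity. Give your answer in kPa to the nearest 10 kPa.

q_ult ≈ 710 kPa

tan28° = 0.5317, so N_q = e^(π×0.5317)·tan²(59°) = 5.314 × 2.77 = 14.72.
N_c = (14.72 − 1)/tan28° = 25.8.
Water table at ground surface, so effective unit weight γ' = 20.8 − 9.81 = 10.99 kN/m³ is used throughout; overburden q = 10.99 × 1.99 = 21.87 kPa; the same γ' applies in the ½γBN_γ term.
Cohesion term c·N_c·s_c = 4 × 25.803 × 1.3 = 134.18 kPa; surcharge term q·N_q = 21.87 × 14.72 = 321.93 kPa; self-weight term 0.5·γ·B·N_γ·s_γ = 0.5 × 10.99 × 3.5 × 16.7 × 0.8 = 256.95 kPa.
q_ult = 134.18 + 321.93 + 256.95 = 713.05 kPa.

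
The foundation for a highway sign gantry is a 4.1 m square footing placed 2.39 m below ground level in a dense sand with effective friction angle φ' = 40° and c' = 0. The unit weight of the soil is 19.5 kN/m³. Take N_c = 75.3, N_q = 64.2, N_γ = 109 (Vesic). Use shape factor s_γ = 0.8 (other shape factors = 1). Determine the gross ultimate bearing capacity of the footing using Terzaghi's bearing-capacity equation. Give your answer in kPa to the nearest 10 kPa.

q_ult ≈ 6480 kPa

Overburden at base level: q = 19.5 × 2.39 = 46.605 kPa.
Surcharge term q·N_q = 46.605 × 64.2 = 2992 kPa; self-weight term 0.5·γ·B·N_γ·s_γ = 0.5 × 19.5 × 4.1 × 109 × 0.8 = 3485.8 kPa.
q_ult = 2992 + 3485.8 = 6477.9 kPa.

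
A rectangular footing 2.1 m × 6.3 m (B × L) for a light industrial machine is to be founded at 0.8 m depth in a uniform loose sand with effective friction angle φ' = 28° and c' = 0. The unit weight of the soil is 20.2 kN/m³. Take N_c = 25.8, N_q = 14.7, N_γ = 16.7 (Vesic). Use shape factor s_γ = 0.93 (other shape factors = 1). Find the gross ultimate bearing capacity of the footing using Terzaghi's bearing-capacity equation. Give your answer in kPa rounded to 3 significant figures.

q_ult ≈ 567 kPa

Effective surcharge at the founding depth q = γ·D_f = 20.2 × 0.8 = 16.16 kPa.
q_ult = q·N_q + 0.5·γ·B·N_γ·s_γ
     = 16.16 × 14.7 + 0.5 × 20.2 × 2.1 × 16.7 × 0.93
     = 237.55 + 329.41 = 566.96 kPa.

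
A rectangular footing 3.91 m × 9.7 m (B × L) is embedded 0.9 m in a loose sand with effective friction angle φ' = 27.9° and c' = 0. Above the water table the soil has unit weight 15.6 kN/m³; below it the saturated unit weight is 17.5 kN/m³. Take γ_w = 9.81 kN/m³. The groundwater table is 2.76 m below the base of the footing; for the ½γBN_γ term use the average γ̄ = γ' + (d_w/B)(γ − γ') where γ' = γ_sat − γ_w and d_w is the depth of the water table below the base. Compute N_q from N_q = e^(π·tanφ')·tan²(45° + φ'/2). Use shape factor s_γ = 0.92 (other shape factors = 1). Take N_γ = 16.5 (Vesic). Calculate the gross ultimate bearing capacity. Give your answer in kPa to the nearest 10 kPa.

q_ult ≈ 600 kPa

tan27.9° = 0.5295, so N_q = e^(π×0.5295)·tan²(58.95°) = 5.277 × 2.759 = 14.56.
Overburden at base level: q = 15.6 × 0.9 = 14.04 kPa.
The water table is 2.76 m below the base (< B = 3.91 m), so the ½γBN_γ term uses γ̄ = γ' + (d_w/B)(γ − γ') = 7.69 + (2.76/3.91)(15.6 − 7.69) = 13.274 kN/m³.
Surcharge term q·N_q = 14.04 × 14.559 = 204.41 kPa; self-weight term 0.5·γ·B·N_γ·s_γ = 0.5 × 13.274 × 3.91 × 16.5 × 0.92 = 393.92 kPa.
q_ult = 204.41 + 393.92 = 598.33 kPa.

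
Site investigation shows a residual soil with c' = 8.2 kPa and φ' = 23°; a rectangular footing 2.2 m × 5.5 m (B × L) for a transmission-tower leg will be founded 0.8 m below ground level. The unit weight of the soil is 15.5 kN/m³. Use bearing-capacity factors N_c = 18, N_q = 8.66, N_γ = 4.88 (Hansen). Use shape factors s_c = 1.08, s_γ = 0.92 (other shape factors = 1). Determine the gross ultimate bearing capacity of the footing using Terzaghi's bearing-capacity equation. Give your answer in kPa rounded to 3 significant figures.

q_ult ≈ 343 kPa

Overburden at base level: q = 15.5 × 0.8 = 12.4 kPa.
Cohesion term c·N_c·s_c = 8.2 × 18 × 1.08 = 159.41 kPa; surcharge term q·N_q = 12.4 × 8.66 = 107.38 kPa; self-weight term 0.5·γ·B·N_γ·s_γ = 0.5 × 15.5 × 2.2 × 4.88 × 0.92 = 76.548 kPa.
q_ult = 159.41 + 107.38 + 76.548 = 343.34 kPa.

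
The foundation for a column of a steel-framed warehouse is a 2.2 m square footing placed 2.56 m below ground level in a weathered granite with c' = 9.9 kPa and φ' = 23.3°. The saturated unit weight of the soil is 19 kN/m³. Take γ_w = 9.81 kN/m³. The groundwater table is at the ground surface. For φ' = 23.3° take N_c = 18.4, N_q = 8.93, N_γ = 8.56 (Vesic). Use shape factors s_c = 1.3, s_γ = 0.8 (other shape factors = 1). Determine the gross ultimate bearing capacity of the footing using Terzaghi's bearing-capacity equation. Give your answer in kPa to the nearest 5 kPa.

q_ult ≈ 515 kPa

With the water table at the surface the whole profile is submerged: γ' = 19 − 9.81 = 9.19 kN/m³, so q = γ'·D_f = 23.526 kPa; the same γ' applies in the ½γBN_γ term.
q_ult = c·N_c·s_c + q·N_q + 0.5·γ·B·N_γ·s_γ
     = 9.9 × 18.4 × 1.3 + 23.526 × 8.93 + 0.5 × 9.19 × 2.2 × 8.56 × 0.8
     = 236.81 + 210.09 + 69.226 = 516.13 kPa.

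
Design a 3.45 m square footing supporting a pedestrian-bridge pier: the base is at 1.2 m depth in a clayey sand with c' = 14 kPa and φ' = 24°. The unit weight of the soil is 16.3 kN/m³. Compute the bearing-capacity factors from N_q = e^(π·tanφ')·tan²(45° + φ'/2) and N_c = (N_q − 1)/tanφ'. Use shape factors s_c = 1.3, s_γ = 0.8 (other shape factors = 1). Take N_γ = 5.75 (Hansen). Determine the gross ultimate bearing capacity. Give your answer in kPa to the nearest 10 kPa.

tan24° = 0.4452, so N_q = e^(π×0.4452)·tan²(57°) = 4.05 × 2.371 = 9.6.
N_c = (9.6 − 1)/tan24° = 19.32.
q = γ·D_f = 16.3 × 1.2 = 19.56 kPa.
c·N_c·s_c = 14 × 19.324 × 1.3 = 351.69 kPa
q·N_q = 19.56 × 9.6034 = 187.84 kPa
0.5·γ·B·N_γ·s_γ = 0.5 × 16.3 × 3.45 × 5.75 × 0.8 = 129.34 kPa
q_ult = 351.69 + 187.84 + 129.34 = 668.87 kPa.

q_ult ≈ 670 kPa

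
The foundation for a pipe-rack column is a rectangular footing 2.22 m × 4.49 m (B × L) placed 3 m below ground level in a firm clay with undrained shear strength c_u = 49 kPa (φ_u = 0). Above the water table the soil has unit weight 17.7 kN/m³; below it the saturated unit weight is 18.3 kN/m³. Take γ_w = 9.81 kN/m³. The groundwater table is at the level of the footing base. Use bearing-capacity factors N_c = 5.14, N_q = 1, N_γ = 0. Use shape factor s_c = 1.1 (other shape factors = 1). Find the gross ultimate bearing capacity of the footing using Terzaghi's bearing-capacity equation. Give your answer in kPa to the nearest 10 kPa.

Overburden at base level: q = 17.7 × 3 = 53.1 kPa.
Cohesion term c·N_c·s_c = 49 × 5.14 × 1.1 = 277.05 kPa; surcharge term q·N_q = 53.1 × 1 = 53.1 kPa.
q_ult = 277.05 + 53.1 = 330.15 kPa.

q_ult ≈ 330 kPa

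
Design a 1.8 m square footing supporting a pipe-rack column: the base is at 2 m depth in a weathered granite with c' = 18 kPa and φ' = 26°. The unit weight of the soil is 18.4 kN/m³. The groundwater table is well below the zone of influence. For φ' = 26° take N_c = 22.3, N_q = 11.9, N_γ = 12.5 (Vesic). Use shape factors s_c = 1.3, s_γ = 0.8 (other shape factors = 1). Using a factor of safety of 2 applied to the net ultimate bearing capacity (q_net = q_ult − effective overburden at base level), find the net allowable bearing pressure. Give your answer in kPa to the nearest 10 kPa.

Effective surcharge at the founding depth q = γ·D_f = 18.4 × 2 = 36.8 kPa.
q_ult = c·N_c·s_c + q·N_q + 0.5·γ·B·N_γ·s_γ
     = 18 × 22.3 × 1.3 + 36.8 × 11.9 + 0.5 × 18.4 × 1.8 × 12.5 × 0.8
     = 521.82 + 437.92 + 165.6 = 1125.3 kPa.
Net ultimate: q_net = 1125.3 − 36.8 = 1088.5 kPa.
q_all(net) = 1088.5 / 2 = 544.27 kPa.

q_all(net) ≈ 540 kPa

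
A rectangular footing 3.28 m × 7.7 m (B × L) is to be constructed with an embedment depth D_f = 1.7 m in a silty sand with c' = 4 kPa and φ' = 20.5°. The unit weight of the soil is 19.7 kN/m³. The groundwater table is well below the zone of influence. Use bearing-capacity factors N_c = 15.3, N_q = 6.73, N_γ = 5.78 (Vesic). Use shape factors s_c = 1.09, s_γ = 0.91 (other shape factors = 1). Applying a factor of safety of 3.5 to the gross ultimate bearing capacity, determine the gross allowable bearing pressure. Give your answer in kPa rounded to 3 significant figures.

q_all ≈ 132 kPa

q = γ·D_f = 19.7 × 1.7 = 33.49 kPa.
c·N_c·s_c = 4 × 15.3 × 1.09 = 66.708 kPa
q·N_q = 33.49 × 6.73 = 225.39 kPa
0.5·γ·B·N_γ·s_γ = 0.5 × 19.7 × 3.28 × 5.78 × 0.91 = 169.93 kPa
q_ult = 66.708 + 225.39 + 169.93 = 462.03 kPa.
q_all = q_ult / FS = 462.03 / 3.5 = 132.01 kPa.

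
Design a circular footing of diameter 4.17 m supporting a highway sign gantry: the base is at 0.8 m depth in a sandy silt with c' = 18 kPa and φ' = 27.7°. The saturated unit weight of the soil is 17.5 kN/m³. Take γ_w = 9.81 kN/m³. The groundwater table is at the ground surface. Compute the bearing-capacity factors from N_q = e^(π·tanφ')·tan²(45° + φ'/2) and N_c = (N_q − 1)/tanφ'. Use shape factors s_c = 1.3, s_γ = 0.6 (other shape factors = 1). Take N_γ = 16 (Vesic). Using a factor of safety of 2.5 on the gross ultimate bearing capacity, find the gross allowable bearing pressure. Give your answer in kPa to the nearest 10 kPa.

q_all ≈ 330 kPa

N_q = e^(π·tan27.7°)·tan²(58.85°) = 14.24; N_c = (N_q − 1)/tanφ' = 25.23.
With the water table at the surface the whole profile is submerged: γ' = 17.5 − 9.81 = 7.69 kN/m³, so q = γ'·D_f = 6.152 kPa; the same γ' applies in the ½γBN_γ term.
q_ult = c·N_c·s_c + q·N_q + 0.5·γ·B·N_γ·s_γ
     = 18 × 25.226 × 1.3 + 6.152 × 14.244 + 0.5 × 7.69 × 4.17 × 16 × 0.6
     = 590.28 + 87.627 + 153.92 = 831.83 kPa.
q_all = 831.83 / 2.5 = 332.73 kPa.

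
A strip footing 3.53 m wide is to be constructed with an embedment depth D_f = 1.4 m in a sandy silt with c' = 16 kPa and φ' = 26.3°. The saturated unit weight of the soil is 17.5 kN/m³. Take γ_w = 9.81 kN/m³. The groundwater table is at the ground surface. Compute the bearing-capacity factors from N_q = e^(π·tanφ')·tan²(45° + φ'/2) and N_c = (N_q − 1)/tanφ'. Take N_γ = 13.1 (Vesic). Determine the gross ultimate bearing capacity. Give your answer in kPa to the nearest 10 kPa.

q_ult ≈ 670 kPa

tan26.3° = 0.4942, so N_q = e^(π×0.4942)·tan²(58.15°) = 4.724 × 2.591 = 12.24.
N_c = (12.24 − 1)/tan26.3° = 22.74.
With the water table at the surface the whole profile is submerged: γ' = 17.5 − 9.81 = 7.69 kN/m³, so q = γ'·D_f = 10.766 kPa; the same γ' applies in the ½γBN_γ term.
q_ult = c·N_c + q·N_q + 0.5·γ·B·N_γ
     = 16 × 22.744 + 10.766 × 12.241 + 0.5 × 7.69 × 3.53 × 13.1
     = 363.9 + 131.78 + 177.8 = 673.49 kPa.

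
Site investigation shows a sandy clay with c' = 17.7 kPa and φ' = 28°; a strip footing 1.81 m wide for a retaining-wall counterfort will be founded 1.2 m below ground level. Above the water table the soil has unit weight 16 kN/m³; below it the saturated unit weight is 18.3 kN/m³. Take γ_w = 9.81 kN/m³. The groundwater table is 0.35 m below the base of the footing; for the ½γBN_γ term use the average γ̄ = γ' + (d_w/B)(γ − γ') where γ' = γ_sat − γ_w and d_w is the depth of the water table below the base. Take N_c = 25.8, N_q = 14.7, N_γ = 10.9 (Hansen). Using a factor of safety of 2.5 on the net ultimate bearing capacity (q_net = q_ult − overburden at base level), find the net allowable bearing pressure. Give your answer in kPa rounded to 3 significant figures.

q = γ·D_f = 16 × 1.2 = 19.2 kPa.
γ' = 8.49 kN/m³; averaging over the depth B below the base, γ̄ = γ' + (d_w/B)(γ − γ') = 9.9422 kN/m³.
c·N_c = 17.7 × 25.8 = 456.66 kPa
q·N_q = 19.2 × 14.7 = 282.24 kPa
0.5·γ·B·N_γ = 0.5 × 9.9422 × 1.81 × 10.9 = 98.075 kPa
q_ult = 456.66 + 282.24 + 98.075 = 836.97 kPa.
q_net = 836.97 − 19.2 = 817.77 kPa.
q_all(net) = 817.77 / 2.5 = 327.11 kPa.

q_all(net) ≈ 327 kPa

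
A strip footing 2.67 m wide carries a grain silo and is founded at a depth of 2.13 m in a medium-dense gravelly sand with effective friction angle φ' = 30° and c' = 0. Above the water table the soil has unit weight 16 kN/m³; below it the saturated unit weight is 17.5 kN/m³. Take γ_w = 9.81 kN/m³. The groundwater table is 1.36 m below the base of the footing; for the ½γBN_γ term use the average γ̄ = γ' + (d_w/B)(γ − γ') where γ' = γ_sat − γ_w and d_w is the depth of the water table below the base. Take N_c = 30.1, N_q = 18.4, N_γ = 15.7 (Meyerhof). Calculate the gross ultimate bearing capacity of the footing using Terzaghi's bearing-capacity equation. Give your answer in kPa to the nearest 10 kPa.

q_ult ≈ 880 kPa

Effective surcharge at the founding depth q = γ·D_f = 16 × 2.13 = 34.08 kPa.
With d_w = 1.36 m < B, γ̄ = 7.69 + (1.36/2.67) × (16 − 7.69) = 11.923 kN/m³.
q_ult = q·N_q + 0.5·γ·B·N_γ
     = 34.08 × 18.4 + 0.5 × 11.923 × 2.67 × 15.7
     = 627.07 + 249.9 = 876.97 kPa.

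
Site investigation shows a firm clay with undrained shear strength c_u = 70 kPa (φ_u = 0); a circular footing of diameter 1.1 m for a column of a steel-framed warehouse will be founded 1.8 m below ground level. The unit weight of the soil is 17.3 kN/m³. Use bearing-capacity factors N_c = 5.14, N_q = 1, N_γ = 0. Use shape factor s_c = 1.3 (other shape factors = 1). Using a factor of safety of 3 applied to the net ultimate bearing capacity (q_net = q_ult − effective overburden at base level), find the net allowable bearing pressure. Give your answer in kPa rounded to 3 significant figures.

q_all(net) ≈ 156 kPa

q = γ·D_f = 17.3 × 1.8 = 31.14 kPa.
c·N_c·s_c = 70 × 5.14 × 1.3 = 467.74 kPa
q·N_q = 31.14 × 1 = 31.14 kPa
q_ult = 467.74 + 31.14 = 498.88 kPa.
Net ultimate: q_net = 498.88 − 31.14 = 467.74 kPa.
q_all(net) = 467.74 / 3 = 155.91 kPa.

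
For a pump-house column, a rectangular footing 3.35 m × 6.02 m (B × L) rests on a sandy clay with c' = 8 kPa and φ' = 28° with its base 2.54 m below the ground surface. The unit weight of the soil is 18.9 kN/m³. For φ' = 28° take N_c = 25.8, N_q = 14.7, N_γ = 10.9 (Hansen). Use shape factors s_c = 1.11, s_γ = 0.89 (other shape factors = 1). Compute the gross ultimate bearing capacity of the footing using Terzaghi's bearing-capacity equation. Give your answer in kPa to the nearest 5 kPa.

q_ult ≈ 1240 kPa

Overburden at base level: q = 18.9 × 2.54 = 48.006 kPa.
Cohesion term c·N_c·s_c = 8 × 25.8 × 1.11 = 229.1 kPa; surcharge term q·N_q = 48.006 × 14.7 = 705.69 kPa; self-weight term 0.5·γ·B·N_γ·s_γ = 0.5 × 18.9 × 3.35 × 10.9 × 0.89 = 307.11 kPa.
q_ult = 229.1 + 705.69 + 307.11 = 1241.9 kPa.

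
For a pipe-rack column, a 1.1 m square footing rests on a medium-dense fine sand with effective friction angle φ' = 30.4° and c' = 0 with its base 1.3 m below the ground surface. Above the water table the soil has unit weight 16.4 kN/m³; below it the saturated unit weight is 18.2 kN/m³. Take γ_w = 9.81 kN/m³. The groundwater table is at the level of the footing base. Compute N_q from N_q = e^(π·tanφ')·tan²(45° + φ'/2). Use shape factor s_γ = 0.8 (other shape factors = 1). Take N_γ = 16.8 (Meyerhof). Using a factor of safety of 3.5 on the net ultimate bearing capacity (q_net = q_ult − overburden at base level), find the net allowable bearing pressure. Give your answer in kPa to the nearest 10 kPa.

N_q = e^(π·tan30.4°)·tan²(60.2°) = 19.26.
Overburden at base level: q = 16.4 × 1.3 = 21.32 kPa.
Below the base the soil is submerged, so the ½γBN_γ term uses γ' = 18.2 − 9.81 = 8.39 kN/m³.
Surcharge term q·N_q = 21.32 × 19.258 = 410.58 kPa; self-weight term 0.5·γ·B·N_γ·s_γ = 0.5 × 8.39 × 1.1 × 16.8 × 0.8 = 62.019 kPa.
q_ult = 410.58 + 62.019 = 472.6 kPa.
q_net = 472.6 − 21.32 = 451.28 kPa.
q_all(net) = 451.28 / 3.5 = 128.94 kPa.

q_all(net) ≈ 130 kPa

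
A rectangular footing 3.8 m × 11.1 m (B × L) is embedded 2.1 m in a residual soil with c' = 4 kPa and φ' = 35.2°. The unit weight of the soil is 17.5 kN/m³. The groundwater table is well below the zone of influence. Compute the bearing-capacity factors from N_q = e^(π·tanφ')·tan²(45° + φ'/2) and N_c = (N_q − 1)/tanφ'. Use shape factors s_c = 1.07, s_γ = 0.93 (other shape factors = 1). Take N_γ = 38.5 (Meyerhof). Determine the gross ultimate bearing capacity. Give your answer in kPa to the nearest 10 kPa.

q_ult ≈ 2650 kPa

tan35.2° = 0.7054, so N_q = e^(π×0.7054)·tan²(62.6°) = 9.172 × 3.722 = 34.14.
N_c = (34.14 − 1)/tan35.2° = 46.97.
q = γ·D_f = 17.5 × 2.1 = 36.75 kPa.
c·N_c·s_c = 4 × 46.973 × 1.07 = 201.05 kPa
q·N_q = 36.75 × 34.136 = 1254.5 kPa
0.5·γ·B·N_γ·s_γ = 0.5 × 17.5 × 3.8 × 38.5 × 0.93 = 1190.5 kPa
q_ult = 201.05 + 1254.5 + 1190.5 = 2646.1 kPa.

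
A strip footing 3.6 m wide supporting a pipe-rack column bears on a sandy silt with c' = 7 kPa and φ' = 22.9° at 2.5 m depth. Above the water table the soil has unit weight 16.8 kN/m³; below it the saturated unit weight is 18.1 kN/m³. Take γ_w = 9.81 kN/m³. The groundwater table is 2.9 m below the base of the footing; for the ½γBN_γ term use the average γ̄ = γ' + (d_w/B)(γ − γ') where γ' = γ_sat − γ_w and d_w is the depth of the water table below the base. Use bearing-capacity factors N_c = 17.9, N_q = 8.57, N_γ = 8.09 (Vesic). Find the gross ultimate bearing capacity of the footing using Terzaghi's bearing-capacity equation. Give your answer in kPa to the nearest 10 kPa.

q_ult ≈ 710 kPa

Effective surcharge at the founding depth q = γ·D_f = 16.8 × 2.5 = 42 kPa.
With d_w = 2.9 m < B, γ̄ = 8.29 + (2.9/3.6) × (16.8 − 8.29) = 15.145 kN/m³.
q_ult = c·N_c + q·N_q + 0.5·γ·B·N_γ
     = 7 × 17.9 + 42 × 8.57 + 0.5 × 15.145 × 3.6 × 8.09
     = 125.3 + 359.94 + 220.55 = 705.79 kPa.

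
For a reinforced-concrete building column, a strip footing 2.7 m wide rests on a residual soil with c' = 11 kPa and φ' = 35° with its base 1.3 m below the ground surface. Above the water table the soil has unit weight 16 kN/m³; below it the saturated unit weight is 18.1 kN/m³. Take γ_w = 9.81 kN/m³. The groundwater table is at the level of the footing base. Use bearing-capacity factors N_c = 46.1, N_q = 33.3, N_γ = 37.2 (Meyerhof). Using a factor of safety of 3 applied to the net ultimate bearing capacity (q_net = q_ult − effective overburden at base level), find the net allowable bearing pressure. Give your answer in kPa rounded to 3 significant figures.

Overburden at base level: q = 16 × 1.3 = 20.8 kPa.
Below the base the soil is submerged, so the ½γBN_γ term uses γ' = 18.1 − 9.81 = 8.29 kN/m³.
Cohesion term c·N_c = 11 × 46.1 = 507.1 kPa; surcharge term q·N_q = 20.8 × 33.3 = 692.64 kPa; self-weight term 0.5·γ·B·N_γ = 0.5 × 8.29 × 2.7 × 37.2 = 416.32 kPa.
q_ult = 507.1 + 692.64 + 416.32 = 1616.1 kPa.
Net ultimate: q_net = 1616.1 − 20.8 = 1595.3 kPa.
q_all(net) = 1595.3 / 3 = 531.75 kPa.

q_all(net) ≈ 532 kPa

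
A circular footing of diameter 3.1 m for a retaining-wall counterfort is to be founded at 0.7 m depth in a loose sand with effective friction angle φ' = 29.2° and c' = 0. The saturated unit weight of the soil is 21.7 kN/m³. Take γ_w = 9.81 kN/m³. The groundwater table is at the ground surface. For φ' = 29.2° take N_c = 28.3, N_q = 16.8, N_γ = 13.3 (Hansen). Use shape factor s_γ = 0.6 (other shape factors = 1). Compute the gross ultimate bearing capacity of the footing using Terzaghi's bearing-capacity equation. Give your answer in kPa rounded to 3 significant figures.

γ' = 21.7 − 9.81 = 11.89 kN/m³ (submerged throughout). q = 11.89 × 0.7 = 8.323 kPa; the same γ' applies in the ½γBN_γ term.
q·N_q = 8.323 × 16.8 = 139.83 kPa
0.5·γ·B·N_γ·s_γ = 0.5 × 11.89 × 3.1 × 13.3 × 0.6 = 147.07 kPa
q_ult = 139.83 + 147.07 = 286.89 kPa.

q_ult ≈ 287 kPa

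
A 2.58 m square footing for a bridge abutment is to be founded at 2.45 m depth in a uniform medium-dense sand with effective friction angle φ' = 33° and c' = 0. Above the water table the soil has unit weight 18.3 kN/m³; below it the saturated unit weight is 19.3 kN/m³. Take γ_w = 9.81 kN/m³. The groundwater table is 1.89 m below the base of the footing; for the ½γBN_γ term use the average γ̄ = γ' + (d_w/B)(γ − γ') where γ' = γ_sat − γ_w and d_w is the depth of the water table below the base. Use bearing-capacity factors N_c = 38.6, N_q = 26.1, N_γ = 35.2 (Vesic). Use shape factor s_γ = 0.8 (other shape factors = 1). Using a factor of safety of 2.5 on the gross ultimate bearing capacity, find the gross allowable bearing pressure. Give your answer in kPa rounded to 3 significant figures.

Effective surcharge at the founding depth q = γ·D_f = 18.3 × 2.45 = 44.835 kPa.
With d_w = 1.89 m < B, γ̄ = 9.49 + (1.89/2.58) × (18.3 − 9.49) = 15.944 kN/m³.
q_ult = q·N_q + 0.5·γ·B·N_γ·s_γ
     = 44.835 × 26.1 + 0.5 × 15.944 × 2.58 × 35.2 × 0.8
     = 1170.2 + 579.18 = 1749.4 kPa.
q_all = 1749.4 / 2.5 = 699.75 kPa.

q_all ≈ 700 kPa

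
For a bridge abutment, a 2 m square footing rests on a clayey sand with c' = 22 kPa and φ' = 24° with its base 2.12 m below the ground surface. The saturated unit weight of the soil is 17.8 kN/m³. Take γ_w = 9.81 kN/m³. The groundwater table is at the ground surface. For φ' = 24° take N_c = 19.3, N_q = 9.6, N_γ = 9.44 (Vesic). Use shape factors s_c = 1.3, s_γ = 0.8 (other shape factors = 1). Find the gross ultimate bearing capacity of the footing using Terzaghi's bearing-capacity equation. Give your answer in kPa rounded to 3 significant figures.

q_ult ≈ 775 kPa

γ' = 17.8 − 9.81 = 7.99 kN/m³ (submerged throughout). q = 7.99 × 2.12 = 16.939 kPa; the same γ' applies in the ½γBN_γ term.
c·N_c·s_c = 22 × 19.3 × 1.3 = 551.98 kPa
q·N_q = 16.939 × 9.6 = 162.61 kPa
0.5·γ·B·N_γ·s_γ = 0.5 × 7.99 × 2 × 9.44 × 0.8 = 60.34 kPa
q_ult = 551.98 + 162.61 + 60.34 = 774.93 kPa.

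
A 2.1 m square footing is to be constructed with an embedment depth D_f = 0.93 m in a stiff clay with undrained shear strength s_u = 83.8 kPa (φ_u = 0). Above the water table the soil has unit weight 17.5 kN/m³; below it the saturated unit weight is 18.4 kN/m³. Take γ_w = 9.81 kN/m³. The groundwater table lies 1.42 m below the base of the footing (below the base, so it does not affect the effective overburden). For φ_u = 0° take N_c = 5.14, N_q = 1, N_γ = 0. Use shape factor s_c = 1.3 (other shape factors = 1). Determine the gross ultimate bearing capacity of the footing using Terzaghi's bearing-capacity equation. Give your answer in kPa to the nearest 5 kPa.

Overburden at base level: q = 17.5 × 0.93 = 16.275 kPa.
Cohesion term c·N_c·s_c = 83.8 × 5.14 × 1.3 = 559.95 kPa; surcharge term q·N_q = 16.275 × 1 = 16.275 kPa.
q_ult = 559.95 + 16.275 = 576.23 kPa.

q_ult ≈ 575 kPa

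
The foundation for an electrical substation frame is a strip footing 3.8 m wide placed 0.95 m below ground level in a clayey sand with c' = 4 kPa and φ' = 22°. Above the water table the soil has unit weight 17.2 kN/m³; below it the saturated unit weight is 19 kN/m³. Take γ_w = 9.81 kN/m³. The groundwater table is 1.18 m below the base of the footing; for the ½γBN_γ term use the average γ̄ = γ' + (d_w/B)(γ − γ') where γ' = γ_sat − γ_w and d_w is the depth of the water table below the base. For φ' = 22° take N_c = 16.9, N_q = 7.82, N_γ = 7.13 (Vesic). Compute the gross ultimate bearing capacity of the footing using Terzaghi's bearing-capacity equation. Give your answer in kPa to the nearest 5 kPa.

Overburden at base level: q = 17.2 × 0.95 = 16.34 kPa.
The water table is 1.18 m below the base (< B = 3.8 m), so the ½γBN_γ term uses γ̄ = γ' + (d_w/B)(γ − γ') = 9.19 + (1.18/3.8)(17.2 − 9.19) = 11.677 kN/m³.
Cohesion term c·N_c = 4 × 16.9 = 67.6 kPa; surcharge term q·N_q = 16.34 × 7.82 = 127.78 kPa; self-weight term 0.5·γ·B·N_γ = 0.5 × 11.677 × 3.8 × 7.13 = 158.19 kPa.
q_ult = 67.6 + 127.78 + 158.19 = 353.57 kPa.

q_ult ≈ 355 kPa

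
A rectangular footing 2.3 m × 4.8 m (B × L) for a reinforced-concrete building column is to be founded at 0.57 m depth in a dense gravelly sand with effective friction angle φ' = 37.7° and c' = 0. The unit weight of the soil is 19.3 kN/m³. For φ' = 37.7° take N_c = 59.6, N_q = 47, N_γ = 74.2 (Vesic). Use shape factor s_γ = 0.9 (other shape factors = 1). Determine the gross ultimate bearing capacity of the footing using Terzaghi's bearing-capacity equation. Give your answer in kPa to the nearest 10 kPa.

q = γ·D_f = 19.3 × 0.57 = 11.001 kPa.
q·N_q = 11.001 × 47 = 517.05 kPa
0.5·γ·B·N_γ·s_γ = 0.5 × 19.3 × 2.3 × 74.2 × 0.9 = 1482.2 kPa
q_ult = 517.05 + 1482.2 = 1999.2 kPa.

q_ult ≈ 2000 kPa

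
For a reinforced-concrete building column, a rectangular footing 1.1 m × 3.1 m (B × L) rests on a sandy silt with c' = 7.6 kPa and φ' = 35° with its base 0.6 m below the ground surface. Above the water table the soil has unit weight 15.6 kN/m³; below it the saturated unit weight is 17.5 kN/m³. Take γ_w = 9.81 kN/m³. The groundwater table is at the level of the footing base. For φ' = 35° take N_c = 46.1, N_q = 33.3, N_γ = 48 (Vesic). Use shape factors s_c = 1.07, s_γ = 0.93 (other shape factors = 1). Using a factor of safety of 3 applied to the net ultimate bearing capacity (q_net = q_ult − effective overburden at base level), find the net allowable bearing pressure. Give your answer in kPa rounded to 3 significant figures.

q = γ·D_f = 15.6 × 0.6 = 9.36 kPa.
For the ½γBN_γ term take γ' = 17.5 − 9.81 = 7.69 kN/m³ (soil below base is submerged).
c·N_c·s_c = 7.6 × 46.1 × 1.07 = 374.89 kPa
q·N_q = 9.36 × 33.3 = 311.69 kPa
0.5·γ·B·N_γ·s_γ = 0.5 × 7.69 × 1.1 × 48 × 0.93 = 188.8 kPa
q_ult = 374.89 + 311.69 + 188.8 = 875.38 kPa.
Net ultimate: q_net = 875.38 − 9.36 = 866.02 kPa.
q_all(net) = 866.02 / 3 = 288.67 kPa.

q_all(net) ≈ 289 kPa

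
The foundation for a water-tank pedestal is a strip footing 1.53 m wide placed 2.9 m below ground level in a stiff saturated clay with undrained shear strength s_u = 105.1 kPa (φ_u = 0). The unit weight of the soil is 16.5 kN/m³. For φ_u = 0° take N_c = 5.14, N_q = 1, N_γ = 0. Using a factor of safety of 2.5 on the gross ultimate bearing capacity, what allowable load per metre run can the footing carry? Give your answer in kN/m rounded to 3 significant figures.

Effective surcharge at the founding depth q = γ·D_f = 16.5 × 2.9 = 47.85 kPa.
q_ult = c·N_c + q·N_q
     = 105.1 × 5.14 + 47.85 × 1
     = 540.21 + 47.85 = 588.06 kPa.
Gross allowable pressure q_all = 588.06 / 2.5 = 235.23 kPa.
Allowable wall load = q_all × B = 235.23 × 1.53 = 359.9 kN per metre run.

≈ 360 kN/m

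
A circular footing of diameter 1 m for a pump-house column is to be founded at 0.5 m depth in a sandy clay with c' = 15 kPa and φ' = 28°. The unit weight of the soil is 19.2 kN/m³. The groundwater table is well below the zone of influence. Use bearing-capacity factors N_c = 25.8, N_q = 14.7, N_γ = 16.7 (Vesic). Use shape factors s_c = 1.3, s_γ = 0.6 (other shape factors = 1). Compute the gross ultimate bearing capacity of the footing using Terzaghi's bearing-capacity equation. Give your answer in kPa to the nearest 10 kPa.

q_ult ≈ 740 kPa

Overburden at base level: q = 19.2 × 0.5 = 9.6 kPa.
Cohesion term c·N_c·s_c = 15 × 25.8 × 1.3 = 503.1 kPa; surcharge term q·N_q = 9.6 × 14.7 = 141.12 kPa; self-weight term 0.5·γ·B·N_γ·s_γ = 0.5 × 19.2 × 1 × 16.7 × 0.6 = 96.192 kPa.
q_ult = 503.1 + 141.12 + 96.192 = 740.41 kPa.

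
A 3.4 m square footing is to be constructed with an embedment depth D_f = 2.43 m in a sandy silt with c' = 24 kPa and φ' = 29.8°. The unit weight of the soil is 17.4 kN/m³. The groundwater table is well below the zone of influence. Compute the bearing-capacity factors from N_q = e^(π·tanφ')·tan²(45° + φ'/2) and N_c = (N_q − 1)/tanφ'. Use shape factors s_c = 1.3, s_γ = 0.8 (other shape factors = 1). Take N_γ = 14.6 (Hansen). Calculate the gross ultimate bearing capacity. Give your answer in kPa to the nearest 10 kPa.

q_ult ≈ 2030 kPa

tan29.8° = 0.5727, so N_q = e^(π×0.5727)·tan²(59.9°) = 6.045 × 2.976 = 17.99.
N_c = (17.99 − 1)/tan29.8° = 29.66.
Effective surcharge at the founding depth q = γ·D_f = 17.4 × 2.43 = 42.282 kPa.
q_ult = c·N_c·s_c + q·N_q + 0.5·γ·B·N_γ·s_γ
     = 24 × 29.665 × 1.3 + 42.282 × 17.989 + 0.5 × 17.4 × 3.4 × 14.6 × 0.8
     = 925.54 + 760.62 + 345.49 = 2031.6 kPa.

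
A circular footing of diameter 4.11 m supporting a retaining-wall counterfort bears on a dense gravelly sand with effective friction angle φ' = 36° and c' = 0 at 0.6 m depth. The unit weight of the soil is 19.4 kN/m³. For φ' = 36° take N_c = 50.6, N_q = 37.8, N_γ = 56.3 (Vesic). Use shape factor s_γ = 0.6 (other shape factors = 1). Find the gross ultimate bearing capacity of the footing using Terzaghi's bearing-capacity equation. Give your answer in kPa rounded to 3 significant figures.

q_ult ≈ 1790 kPa

Effective surcharge at the founding depth q = γ·D_f = 19.4 × 0.6 = 11.64 kPa.
q_ult = q·N_q + 0.5·γ·B·N_γ·s_γ
     = 11.64 × 37.8 + 0.5 × 19.4 × 4.11 × 56.3 × 0.6
     = 439.99 + 1346.7 = 1786.7 kPa.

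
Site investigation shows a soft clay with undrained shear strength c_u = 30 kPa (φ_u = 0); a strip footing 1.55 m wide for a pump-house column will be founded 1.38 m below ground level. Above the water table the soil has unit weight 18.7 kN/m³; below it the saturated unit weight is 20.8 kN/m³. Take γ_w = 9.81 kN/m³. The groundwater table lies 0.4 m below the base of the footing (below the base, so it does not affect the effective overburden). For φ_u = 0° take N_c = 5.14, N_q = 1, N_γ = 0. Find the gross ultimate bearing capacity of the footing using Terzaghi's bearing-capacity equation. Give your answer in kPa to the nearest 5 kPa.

q_ult ≈ 180 kPa

q = γ·D_f = 18.7 × 1.38 = 25.806 kPa.
c·N_c = 30 × 5.14 = 154.2 kPa
q·N_q = 25.806 × 1 = 25.806 kPa
q_ult = 154.2 + 25.806 = 180.01 kPa.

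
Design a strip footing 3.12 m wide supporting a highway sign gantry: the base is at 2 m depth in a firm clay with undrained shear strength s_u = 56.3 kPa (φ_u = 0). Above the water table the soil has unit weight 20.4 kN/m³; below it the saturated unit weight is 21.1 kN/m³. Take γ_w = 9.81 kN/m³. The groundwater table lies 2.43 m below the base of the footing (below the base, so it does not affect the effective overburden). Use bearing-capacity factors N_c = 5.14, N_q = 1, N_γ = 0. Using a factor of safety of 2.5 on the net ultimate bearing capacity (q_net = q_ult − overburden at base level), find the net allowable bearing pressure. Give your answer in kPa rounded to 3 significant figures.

Effective surcharge at the founding depth q = γ·D_f = 20.4 × 2 = 40.8 kPa.
q_ult = c·N_c + q·N_q
     = 56.3 × 5.14 + 40.8 × 1
     = 289.38 + 40.8 = 330.18 kPa.
q_net = 330.18 − 40.8 = 289.38 kPa.
q_all(net) = 289.38 / 2.5 = 115.75 kPa.

q_all(net) ≈ 116 kPa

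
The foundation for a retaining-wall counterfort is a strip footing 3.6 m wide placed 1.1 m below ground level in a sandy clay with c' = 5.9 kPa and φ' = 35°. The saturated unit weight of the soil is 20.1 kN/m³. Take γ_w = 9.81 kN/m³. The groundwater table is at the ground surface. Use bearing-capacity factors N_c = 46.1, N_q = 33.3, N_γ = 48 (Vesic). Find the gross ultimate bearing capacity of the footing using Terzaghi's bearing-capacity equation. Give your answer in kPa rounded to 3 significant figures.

Water table at ground surface, so effective unit weight γ' = 20.1 − 9.81 = 10.29 kN/m³ is used throughout; overburden q = 10.29 × 1.1 = 11.319 kPa; the same γ' applies in the ½γBN_γ term.
Cohesion term c·N_c = 5.9 × 46.1 = 271.99 kPa; surcharge term q·N_q = 11.319 × 33.3 = 376.92 kPa; self-weight term 0.5·γ·B·N_γ = 0.5 × 10.29 × 3.6 × 48 = 889.06 kPa.
q_ult = 271.99 + 376.92 + 889.06 = 1538 kPa.

q_ult ≈ 1540 kPa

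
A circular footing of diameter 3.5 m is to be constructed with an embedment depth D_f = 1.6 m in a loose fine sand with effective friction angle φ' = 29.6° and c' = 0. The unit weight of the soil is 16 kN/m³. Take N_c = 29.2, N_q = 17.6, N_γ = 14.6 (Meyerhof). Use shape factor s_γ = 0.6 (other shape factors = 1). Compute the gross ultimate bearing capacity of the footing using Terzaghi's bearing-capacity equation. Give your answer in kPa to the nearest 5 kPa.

q_ult ≈ 695 kPa

q = γ·D_f = 16 × 1.6 = 25.6 kPa.
q·N_q = 25.6 × 17.6 = 450.56 kPa
0.5·γ·B·N_γ·s_γ = 0.5 × 16 × 3.5 × 14.6 × 0.6 = 245.28 kPa
q_ult = 450.56 + 245.28 = 695.84 kPa.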